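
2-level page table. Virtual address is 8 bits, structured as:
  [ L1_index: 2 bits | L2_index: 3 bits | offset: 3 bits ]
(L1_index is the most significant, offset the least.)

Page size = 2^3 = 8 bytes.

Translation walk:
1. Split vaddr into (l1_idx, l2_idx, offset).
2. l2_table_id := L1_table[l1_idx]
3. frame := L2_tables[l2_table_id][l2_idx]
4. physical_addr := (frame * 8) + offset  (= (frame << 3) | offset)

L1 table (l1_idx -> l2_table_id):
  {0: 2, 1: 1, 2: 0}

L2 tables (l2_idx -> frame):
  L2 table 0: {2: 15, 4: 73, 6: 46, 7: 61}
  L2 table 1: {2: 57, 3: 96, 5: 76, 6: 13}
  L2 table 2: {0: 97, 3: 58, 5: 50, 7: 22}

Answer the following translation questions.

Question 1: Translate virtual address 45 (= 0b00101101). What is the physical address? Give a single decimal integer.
Answer: 405

Derivation:
vaddr = 45 = 0b00101101
Split: l1_idx=0, l2_idx=5, offset=5
L1[0] = 2
L2[2][5] = 50
paddr = 50 * 8 + 5 = 405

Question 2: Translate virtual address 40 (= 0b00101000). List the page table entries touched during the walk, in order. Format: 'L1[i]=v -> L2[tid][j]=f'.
Answer: L1[0]=2 -> L2[2][5]=50

Derivation:
vaddr = 40 = 0b00101000
Split: l1_idx=0, l2_idx=5, offset=0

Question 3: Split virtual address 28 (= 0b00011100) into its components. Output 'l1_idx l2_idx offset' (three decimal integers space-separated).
Answer: 0 3 4

Derivation:
vaddr = 28 = 0b00011100
  top 2 bits -> l1_idx = 0
  next 3 bits -> l2_idx = 3
  bottom 3 bits -> offset = 4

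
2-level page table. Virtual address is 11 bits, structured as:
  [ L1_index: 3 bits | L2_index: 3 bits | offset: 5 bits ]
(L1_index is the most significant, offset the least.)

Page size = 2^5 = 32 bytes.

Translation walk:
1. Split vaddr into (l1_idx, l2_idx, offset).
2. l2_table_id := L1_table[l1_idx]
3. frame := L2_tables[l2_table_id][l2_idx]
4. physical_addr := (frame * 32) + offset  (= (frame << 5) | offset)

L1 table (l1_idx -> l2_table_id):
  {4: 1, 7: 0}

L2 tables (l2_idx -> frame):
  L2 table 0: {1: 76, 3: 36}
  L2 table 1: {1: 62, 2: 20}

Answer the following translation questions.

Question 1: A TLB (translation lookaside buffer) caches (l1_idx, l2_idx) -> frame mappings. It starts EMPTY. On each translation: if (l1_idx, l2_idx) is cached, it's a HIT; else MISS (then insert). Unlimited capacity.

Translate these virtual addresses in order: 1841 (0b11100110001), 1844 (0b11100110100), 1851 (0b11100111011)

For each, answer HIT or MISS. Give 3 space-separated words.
vaddr=1841: (7,1) not in TLB -> MISS, insert
vaddr=1844: (7,1) in TLB -> HIT
vaddr=1851: (7,1) in TLB -> HIT

Answer: MISS HIT HIT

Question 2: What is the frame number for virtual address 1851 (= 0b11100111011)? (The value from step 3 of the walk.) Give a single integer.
Answer: 76

Derivation:
vaddr = 1851: l1_idx=7, l2_idx=1
L1[7] = 0; L2[0][1] = 76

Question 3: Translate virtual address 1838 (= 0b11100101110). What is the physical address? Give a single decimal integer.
Answer: 2446

Derivation:
vaddr = 1838 = 0b11100101110
Split: l1_idx=7, l2_idx=1, offset=14
L1[7] = 0
L2[0][1] = 76
paddr = 76 * 32 + 14 = 2446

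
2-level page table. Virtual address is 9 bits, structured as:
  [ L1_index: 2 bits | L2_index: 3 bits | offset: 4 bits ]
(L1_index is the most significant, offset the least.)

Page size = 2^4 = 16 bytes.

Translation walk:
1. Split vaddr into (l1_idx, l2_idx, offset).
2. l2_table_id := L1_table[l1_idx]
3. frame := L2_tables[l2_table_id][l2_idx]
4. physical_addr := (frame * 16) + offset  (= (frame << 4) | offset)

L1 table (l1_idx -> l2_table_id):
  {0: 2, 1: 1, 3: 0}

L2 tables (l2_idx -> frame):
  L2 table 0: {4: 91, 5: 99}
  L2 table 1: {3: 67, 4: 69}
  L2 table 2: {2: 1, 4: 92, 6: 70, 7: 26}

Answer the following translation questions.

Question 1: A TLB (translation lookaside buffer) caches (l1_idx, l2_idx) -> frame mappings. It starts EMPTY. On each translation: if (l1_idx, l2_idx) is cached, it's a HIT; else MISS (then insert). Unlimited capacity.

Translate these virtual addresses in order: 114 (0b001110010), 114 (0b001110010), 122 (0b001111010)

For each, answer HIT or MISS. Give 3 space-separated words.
vaddr=114: (0,7) not in TLB -> MISS, insert
vaddr=114: (0,7) in TLB -> HIT
vaddr=122: (0,7) in TLB -> HIT

Answer: MISS HIT HIT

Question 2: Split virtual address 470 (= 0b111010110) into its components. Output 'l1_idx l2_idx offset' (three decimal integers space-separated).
vaddr = 470 = 0b111010110
  top 2 bits -> l1_idx = 3
  next 3 bits -> l2_idx = 5
  bottom 4 bits -> offset = 6

Answer: 3 5 6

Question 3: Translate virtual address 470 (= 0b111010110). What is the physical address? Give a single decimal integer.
vaddr = 470 = 0b111010110
Split: l1_idx=3, l2_idx=5, offset=6
L1[3] = 0
L2[0][5] = 99
paddr = 99 * 16 + 6 = 1590

Answer: 1590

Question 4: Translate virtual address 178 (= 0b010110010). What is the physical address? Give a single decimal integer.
Answer: 1074

Derivation:
vaddr = 178 = 0b010110010
Split: l1_idx=1, l2_idx=3, offset=2
L1[1] = 1
L2[1][3] = 67
paddr = 67 * 16 + 2 = 1074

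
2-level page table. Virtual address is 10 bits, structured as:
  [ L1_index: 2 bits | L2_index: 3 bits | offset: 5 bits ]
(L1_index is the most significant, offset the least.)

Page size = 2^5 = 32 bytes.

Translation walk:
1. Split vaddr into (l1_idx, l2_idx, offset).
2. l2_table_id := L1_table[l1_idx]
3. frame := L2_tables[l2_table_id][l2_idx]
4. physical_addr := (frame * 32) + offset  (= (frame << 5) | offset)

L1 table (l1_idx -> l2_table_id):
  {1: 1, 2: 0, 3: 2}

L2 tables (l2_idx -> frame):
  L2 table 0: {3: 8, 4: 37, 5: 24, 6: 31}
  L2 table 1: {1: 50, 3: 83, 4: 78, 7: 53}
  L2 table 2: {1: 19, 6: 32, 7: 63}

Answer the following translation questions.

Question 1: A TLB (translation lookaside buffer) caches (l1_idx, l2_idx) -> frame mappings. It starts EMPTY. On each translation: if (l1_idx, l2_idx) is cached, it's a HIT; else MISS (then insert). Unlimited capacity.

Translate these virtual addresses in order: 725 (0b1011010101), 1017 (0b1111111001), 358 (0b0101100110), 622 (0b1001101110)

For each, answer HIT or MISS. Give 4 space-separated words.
Answer: MISS MISS MISS MISS

Derivation:
vaddr=725: (2,6) not in TLB -> MISS, insert
vaddr=1017: (3,7) not in TLB -> MISS, insert
vaddr=358: (1,3) not in TLB -> MISS, insert
vaddr=622: (2,3) not in TLB -> MISS, insert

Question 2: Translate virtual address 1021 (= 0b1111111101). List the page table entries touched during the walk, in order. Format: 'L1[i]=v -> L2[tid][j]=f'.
Answer: L1[3]=2 -> L2[2][7]=63

Derivation:
vaddr = 1021 = 0b1111111101
Split: l1_idx=3, l2_idx=7, offset=29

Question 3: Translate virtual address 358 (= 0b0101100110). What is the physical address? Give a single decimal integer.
vaddr = 358 = 0b0101100110
Split: l1_idx=1, l2_idx=3, offset=6
L1[1] = 1
L2[1][3] = 83
paddr = 83 * 32 + 6 = 2662

Answer: 2662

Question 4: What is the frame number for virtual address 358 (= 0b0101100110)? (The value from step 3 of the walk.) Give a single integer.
Answer: 83

Derivation:
vaddr = 358: l1_idx=1, l2_idx=3
L1[1] = 1; L2[1][3] = 83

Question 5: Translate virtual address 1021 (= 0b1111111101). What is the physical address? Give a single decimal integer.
vaddr = 1021 = 0b1111111101
Split: l1_idx=3, l2_idx=7, offset=29
L1[3] = 2
L2[2][7] = 63
paddr = 63 * 32 + 29 = 2045

Answer: 2045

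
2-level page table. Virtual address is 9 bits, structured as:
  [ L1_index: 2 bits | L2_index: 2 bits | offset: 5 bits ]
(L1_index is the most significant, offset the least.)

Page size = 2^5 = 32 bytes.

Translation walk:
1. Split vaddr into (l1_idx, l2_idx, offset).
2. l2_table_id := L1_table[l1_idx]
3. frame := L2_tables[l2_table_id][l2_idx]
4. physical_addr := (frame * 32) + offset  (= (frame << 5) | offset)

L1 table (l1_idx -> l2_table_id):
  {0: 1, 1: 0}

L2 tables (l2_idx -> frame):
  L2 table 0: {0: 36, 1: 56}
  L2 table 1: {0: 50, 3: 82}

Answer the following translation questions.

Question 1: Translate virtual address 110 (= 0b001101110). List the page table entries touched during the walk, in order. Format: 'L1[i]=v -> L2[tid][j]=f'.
Answer: L1[0]=1 -> L2[1][3]=82

Derivation:
vaddr = 110 = 0b001101110
Split: l1_idx=0, l2_idx=3, offset=14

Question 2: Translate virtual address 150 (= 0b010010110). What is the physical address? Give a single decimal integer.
vaddr = 150 = 0b010010110
Split: l1_idx=1, l2_idx=0, offset=22
L1[1] = 0
L2[0][0] = 36
paddr = 36 * 32 + 22 = 1174

Answer: 1174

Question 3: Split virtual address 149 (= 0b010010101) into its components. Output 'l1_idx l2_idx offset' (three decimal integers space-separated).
vaddr = 149 = 0b010010101
  top 2 bits -> l1_idx = 1
  next 2 bits -> l2_idx = 0
  bottom 5 bits -> offset = 21

Answer: 1 0 21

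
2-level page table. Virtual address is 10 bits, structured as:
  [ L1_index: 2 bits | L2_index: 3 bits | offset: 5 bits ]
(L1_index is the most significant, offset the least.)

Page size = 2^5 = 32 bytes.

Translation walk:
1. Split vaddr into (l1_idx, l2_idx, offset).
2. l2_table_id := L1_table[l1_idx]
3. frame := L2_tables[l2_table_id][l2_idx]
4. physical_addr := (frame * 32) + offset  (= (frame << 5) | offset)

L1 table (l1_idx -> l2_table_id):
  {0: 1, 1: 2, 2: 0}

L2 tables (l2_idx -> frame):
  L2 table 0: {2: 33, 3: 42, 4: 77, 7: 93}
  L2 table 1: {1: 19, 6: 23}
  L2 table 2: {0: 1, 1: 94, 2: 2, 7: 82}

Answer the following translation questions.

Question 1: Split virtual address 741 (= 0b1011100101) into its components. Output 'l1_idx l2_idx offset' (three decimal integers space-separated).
vaddr = 741 = 0b1011100101
  top 2 bits -> l1_idx = 2
  next 3 bits -> l2_idx = 7
  bottom 5 bits -> offset = 5

Answer: 2 7 5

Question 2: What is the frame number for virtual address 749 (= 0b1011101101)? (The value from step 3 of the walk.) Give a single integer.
vaddr = 749: l1_idx=2, l2_idx=7
L1[2] = 0; L2[0][7] = 93

Answer: 93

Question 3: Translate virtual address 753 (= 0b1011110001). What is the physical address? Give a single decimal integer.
vaddr = 753 = 0b1011110001
Split: l1_idx=2, l2_idx=7, offset=17
L1[2] = 0
L2[0][7] = 93
paddr = 93 * 32 + 17 = 2993

Answer: 2993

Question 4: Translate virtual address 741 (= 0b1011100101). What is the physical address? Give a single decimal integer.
vaddr = 741 = 0b1011100101
Split: l1_idx=2, l2_idx=7, offset=5
L1[2] = 0
L2[0][7] = 93
paddr = 93 * 32 + 5 = 2981

Answer: 2981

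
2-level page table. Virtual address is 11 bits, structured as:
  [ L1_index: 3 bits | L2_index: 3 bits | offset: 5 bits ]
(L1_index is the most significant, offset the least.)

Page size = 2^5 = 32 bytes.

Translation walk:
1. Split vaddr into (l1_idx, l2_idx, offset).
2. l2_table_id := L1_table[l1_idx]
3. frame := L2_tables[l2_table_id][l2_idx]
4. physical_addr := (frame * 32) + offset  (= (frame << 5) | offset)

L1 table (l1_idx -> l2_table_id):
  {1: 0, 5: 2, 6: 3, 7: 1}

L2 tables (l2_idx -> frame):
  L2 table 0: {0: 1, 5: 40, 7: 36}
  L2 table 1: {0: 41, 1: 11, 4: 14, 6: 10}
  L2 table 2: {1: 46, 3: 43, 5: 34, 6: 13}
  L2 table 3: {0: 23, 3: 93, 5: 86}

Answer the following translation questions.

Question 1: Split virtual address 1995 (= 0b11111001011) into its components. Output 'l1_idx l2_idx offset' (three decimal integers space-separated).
vaddr = 1995 = 0b11111001011
  top 3 bits -> l1_idx = 7
  next 3 bits -> l2_idx = 6
  bottom 5 bits -> offset = 11

Answer: 7 6 11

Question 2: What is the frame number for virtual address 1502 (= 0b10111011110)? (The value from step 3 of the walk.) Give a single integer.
vaddr = 1502: l1_idx=5, l2_idx=6
L1[5] = 2; L2[2][6] = 13

Answer: 13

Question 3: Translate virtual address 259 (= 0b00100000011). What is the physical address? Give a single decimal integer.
vaddr = 259 = 0b00100000011
Split: l1_idx=1, l2_idx=0, offset=3
L1[1] = 0
L2[0][0] = 1
paddr = 1 * 32 + 3 = 35

Answer: 35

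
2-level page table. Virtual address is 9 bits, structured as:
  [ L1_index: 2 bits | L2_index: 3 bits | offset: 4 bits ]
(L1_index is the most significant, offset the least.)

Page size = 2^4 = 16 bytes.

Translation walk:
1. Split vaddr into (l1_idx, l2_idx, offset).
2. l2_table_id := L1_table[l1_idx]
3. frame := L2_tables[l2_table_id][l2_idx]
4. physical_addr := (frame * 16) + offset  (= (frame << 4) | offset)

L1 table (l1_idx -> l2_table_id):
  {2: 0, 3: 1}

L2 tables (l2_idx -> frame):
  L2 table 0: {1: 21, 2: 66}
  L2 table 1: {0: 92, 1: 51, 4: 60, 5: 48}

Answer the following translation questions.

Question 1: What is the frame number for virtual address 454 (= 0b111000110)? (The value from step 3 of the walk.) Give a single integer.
vaddr = 454: l1_idx=3, l2_idx=4
L1[3] = 1; L2[1][4] = 60

Answer: 60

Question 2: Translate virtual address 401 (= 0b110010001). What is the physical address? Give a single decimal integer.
Answer: 817

Derivation:
vaddr = 401 = 0b110010001
Split: l1_idx=3, l2_idx=1, offset=1
L1[3] = 1
L2[1][1] = 51
paddr = 51 * 16 + 1 = 817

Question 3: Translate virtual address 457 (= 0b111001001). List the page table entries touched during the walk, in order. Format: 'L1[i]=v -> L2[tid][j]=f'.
Answer: L1[3]=1 -> L2[1][4]=60

Derivation:
vaddr = 457 = 0b111001001
Split: l1_idx=3, l2_idx=4, offset=9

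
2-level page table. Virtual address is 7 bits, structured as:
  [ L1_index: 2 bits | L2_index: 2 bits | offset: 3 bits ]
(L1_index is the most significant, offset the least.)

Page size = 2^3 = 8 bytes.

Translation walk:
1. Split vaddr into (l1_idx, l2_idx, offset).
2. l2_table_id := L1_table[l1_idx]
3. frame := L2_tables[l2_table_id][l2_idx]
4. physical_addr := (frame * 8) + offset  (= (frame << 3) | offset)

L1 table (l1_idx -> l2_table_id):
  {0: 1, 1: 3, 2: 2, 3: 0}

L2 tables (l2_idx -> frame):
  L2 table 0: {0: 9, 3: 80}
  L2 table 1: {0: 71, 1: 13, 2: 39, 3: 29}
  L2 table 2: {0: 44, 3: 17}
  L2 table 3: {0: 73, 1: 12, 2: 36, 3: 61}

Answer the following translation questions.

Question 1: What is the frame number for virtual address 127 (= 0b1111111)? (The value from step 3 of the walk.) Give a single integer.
vaddr = 127: l1_idx=3, l2_idx=3
L1[3] = 0; L2[0][3] = 80

Answer: 80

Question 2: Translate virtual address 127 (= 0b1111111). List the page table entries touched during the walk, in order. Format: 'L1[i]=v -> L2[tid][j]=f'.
Answer: L1[3]=0 -> L2[0][3]=80

Derivation:
vaddr = 127 = 0b1111111
Split: l1_idx=3, l2_idx=3, offset=7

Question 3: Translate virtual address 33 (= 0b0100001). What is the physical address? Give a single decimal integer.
vaddr = 33 = 0b0100001
Split: l1_idx=1, l2_idx=0, offset=1
L1[1] = 3
L2[3][0] = 73
paddr = 73 * 8 + 1 = 585

Answer: 585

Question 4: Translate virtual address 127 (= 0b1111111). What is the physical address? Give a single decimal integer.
Answer: 647

Derivation:
vaddr = 127 = 0b1111111
Split: l1_idx=3, l2_idx=3, offset=7
L1[3] = 0
L2[0][3] = 80
paddr = 80 * 8 + 7 = 647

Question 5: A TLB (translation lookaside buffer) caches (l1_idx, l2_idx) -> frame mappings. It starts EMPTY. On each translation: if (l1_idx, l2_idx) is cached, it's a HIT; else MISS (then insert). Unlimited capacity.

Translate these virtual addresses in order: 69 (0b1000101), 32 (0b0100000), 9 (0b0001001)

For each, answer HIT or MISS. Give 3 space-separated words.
vaddr=69: (2,0) not in TLB -> MISS, insert
vaddr=32: (1,0) not in TLB -> MISS, insert
vaddr=9: (0,1) not in TLB -> MISS, insert

Answer: MISS MISS MISS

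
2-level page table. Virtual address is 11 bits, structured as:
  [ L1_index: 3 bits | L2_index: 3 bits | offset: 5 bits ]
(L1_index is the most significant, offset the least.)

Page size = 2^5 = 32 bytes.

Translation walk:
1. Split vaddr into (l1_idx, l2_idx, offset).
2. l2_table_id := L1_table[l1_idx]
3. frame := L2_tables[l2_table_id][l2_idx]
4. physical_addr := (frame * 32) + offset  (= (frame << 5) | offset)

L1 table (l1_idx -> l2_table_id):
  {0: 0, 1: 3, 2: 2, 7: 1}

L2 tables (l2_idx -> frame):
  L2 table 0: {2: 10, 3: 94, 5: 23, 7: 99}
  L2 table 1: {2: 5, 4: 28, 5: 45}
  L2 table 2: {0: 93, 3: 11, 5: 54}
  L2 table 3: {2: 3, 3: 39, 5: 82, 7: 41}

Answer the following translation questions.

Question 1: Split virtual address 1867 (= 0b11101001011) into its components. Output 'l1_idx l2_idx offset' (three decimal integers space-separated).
Answer: 7 2 11

Derivation:
vaddr = 1867 = 0b11101001011
  top 3 bits -> l1_idx = 7
  next 3 bits -> l2_idx = 2
  bottom 5 bits -> offset = 11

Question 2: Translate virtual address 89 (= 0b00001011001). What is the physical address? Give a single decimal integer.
Answer: 345

Derivation:
vaddr = 89 = 0b00001011001
Split: l1_idx=0, l2_idx=2, offset=25
L1[0] = 0
L2[0][2] = 10
paddr = 10 * 32 + 25 = 345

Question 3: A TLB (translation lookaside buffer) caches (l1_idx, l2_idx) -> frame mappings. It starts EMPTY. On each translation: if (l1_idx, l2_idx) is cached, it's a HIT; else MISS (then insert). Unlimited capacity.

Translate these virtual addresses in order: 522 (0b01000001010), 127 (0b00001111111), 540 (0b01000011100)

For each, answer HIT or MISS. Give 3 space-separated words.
Answer: MISS MISS HIT

Derivation:
vaddr=522: (2,0) not in TLB -> MISS, insert
vaddr=127: (0,3) not in TLB -> MISS, insert
vaddr=540: (2,0) in TLB -> HIT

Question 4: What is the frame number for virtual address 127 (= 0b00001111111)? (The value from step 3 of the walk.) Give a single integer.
vaddr = 127: l1_idx=0, l2_idx=3
L1[0] = 0; L2[0][3] = 94

Answer: 94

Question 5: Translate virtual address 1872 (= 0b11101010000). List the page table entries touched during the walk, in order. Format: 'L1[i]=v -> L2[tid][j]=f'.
Answer: L1[7]=1 -> L2[1][2]=5

Derivation:
vaddr = 1872 = 0b11101010000
Split: l1_idx=7, l2_idx=2, offset=16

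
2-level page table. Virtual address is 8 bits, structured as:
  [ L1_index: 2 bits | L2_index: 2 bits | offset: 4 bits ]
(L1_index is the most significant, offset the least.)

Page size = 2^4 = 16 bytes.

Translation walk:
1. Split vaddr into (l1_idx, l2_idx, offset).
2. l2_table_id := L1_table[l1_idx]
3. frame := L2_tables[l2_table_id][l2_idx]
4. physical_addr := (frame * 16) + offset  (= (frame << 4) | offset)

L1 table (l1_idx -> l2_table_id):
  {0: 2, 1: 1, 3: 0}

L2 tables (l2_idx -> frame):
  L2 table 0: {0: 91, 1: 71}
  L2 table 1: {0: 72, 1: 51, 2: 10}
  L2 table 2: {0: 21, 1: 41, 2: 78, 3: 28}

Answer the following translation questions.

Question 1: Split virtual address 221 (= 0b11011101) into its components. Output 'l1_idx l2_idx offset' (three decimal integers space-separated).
vaddr = 221 = 0b11011101
  top 2 bits -> l1_idx = 3
  next 2 bits -> l2_idx = 1
  bottom 4 bits -> offset = 13

Answer: 3 1 13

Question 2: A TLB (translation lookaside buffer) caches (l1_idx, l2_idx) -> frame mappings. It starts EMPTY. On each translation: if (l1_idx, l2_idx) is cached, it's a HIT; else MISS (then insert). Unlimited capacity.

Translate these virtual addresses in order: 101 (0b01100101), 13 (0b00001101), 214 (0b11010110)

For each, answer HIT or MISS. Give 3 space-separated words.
vaddr=101: (1,2) not in TLB -> MISS, insert
vaddr=13: (0,0) not in TLB -> MISS, insert
vaddr=214: (3,1) not in TLB -> MISS, insert

Answer: MISS MISS MISS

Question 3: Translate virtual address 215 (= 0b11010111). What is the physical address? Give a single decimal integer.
Answer: 1143

Derivation:
vaddr = 215 = 0b11010111
Split: l1_idx=3, l2_idx=1, offset=7
L1[3] = 0
L2[0][1] = 71
paddr = 71 * 16 + 7 = 1143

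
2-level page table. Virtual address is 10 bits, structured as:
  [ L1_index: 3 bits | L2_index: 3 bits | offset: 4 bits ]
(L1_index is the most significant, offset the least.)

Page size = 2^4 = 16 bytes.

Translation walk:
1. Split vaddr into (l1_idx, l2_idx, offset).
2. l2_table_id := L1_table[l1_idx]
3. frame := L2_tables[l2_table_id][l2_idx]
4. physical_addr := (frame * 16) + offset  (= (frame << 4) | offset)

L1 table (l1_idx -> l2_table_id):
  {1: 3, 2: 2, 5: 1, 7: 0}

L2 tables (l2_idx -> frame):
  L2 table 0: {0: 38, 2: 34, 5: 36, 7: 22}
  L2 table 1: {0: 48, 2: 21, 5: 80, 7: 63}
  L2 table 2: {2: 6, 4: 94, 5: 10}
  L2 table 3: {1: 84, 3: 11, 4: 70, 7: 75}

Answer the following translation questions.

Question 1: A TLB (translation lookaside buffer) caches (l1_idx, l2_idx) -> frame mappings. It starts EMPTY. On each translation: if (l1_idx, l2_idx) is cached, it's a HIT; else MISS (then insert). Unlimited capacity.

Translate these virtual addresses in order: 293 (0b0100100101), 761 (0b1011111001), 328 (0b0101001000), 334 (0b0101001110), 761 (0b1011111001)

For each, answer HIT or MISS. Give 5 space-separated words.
Answer: MISS MISS MISS HIT HIT

Derivation:
vaddr=293: (2,2) not in TLB -> MISS, insert
vaddr=761: (5,7) not in TLB -> MISS, insert
vaddr=328: (2,4) not in TLB -> MISS, insert
vaddr=334: (2,4) in TLB -> HIT
vaddr=761: (5,7) in TLB -> HIT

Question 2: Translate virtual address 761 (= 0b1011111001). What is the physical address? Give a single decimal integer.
vaddr = 761 = 0b1011111001
Split: l1_idx=5, l2_idx=7, offset=9
L1[5] = 1
L2[1][7] = 63
paddr = 63 * 16 + 9 = 1017

Answer: 1017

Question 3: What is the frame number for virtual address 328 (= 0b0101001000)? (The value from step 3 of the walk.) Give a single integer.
vaddr = 328: l1_idx=2, l2_idx=4
L1[2] = 2; L2[2][4] = 94

Answer: 94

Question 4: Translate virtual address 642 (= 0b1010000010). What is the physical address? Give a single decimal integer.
Answer: 770

Derivation:
vaddr = 642 = 0b1010000010
Split: l1_idx=5, l2_idx=0, offset=2
L1[5] = 1
L2[1][0] = 48
paddr = 48 * 16 + 2 = 770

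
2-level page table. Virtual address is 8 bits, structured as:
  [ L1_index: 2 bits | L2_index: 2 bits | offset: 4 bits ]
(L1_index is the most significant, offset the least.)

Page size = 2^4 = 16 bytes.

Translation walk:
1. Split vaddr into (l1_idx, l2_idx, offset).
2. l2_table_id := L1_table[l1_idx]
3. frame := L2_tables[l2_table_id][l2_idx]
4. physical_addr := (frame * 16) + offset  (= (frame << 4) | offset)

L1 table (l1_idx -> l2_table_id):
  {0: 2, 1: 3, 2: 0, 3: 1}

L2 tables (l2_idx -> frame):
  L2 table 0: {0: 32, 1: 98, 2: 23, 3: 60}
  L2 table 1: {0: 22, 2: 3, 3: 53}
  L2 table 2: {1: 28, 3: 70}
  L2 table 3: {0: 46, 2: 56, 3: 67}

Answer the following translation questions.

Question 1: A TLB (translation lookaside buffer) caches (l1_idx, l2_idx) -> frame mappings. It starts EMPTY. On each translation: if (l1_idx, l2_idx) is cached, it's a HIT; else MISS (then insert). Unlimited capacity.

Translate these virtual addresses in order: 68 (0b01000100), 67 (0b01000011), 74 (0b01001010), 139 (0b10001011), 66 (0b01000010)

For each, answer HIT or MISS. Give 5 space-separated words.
vaddr=68: (1,0) not in TLB -> MISS, insert
vaddr=67: (1,0) in TLB -> HIT
vaddr=74: (1,0) in TLB -> HIT
vaddr=139: (2,0) not in TLB -> MISS, insert
vaddr=66: (1,0) in TLB -> HIT

Answer: MISS HIT HIT MISS HIT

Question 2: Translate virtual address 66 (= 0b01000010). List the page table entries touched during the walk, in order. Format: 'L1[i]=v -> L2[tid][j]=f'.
vaddr = 66 = 0b01000010
Split: l1_idx=1, l2_idx=0, offset=2

Answer: L1[1]=3 -> L2[3][0]=46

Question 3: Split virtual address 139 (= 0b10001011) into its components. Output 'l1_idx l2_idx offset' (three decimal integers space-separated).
vaddr = 139 = 0b10001011
  top 2 bits -> l1_idx = 2
  next 2 bits -> l2_idx = 0
  bottom 4 bits -> offset = 11

Answer: 2 0 11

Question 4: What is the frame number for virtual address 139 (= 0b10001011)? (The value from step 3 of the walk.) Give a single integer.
Answer: 32

Derivation:
vaddr = 139: l1_idx=2, l2_idx=0
L1[2] = 0; L2[0][0] = 32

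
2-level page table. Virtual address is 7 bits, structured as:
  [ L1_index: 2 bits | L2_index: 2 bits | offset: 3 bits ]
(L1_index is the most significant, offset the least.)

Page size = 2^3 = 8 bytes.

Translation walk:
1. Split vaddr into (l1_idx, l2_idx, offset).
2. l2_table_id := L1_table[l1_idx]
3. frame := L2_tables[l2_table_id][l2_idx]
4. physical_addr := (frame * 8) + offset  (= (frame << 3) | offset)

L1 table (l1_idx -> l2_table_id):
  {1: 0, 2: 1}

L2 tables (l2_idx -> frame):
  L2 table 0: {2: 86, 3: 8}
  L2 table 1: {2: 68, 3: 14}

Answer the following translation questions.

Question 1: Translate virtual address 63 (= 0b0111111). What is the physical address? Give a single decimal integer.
vaddr = 63 = 0b0111111
Split: l1_idx=1, l2_idx=3, offset=7
L1[1] = 0
L2[0][3] = 8
paddr = 8 * 8 + 7 = 71

Answer: 71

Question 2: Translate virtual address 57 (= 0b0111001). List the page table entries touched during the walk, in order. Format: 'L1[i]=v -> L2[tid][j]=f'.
Answer: L1[1]=0 -> L2[0][3]=8

Derivation:
vaddr = 57 = 0b0111001
Split: l1_idx=1, l2_idx=3, offset=1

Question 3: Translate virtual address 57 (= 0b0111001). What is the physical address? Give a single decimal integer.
Answer: 65

Derivation:
vaddr = 57 = 0b0111001
Split: l1_idx=1, l2_idx=3, offset=1
L1[1] = 0
L2[0][3] = 8
paddr = 8 * 8 + 1 = 65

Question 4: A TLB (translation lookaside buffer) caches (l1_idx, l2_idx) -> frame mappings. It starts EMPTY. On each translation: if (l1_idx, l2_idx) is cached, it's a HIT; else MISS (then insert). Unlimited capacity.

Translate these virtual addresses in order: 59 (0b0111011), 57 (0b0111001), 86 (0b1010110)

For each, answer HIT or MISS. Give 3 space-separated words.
Answer: MISS HIT MISS

Derivation:
vaddr=59: (1,3) not in TLB -> MISS, insert
vaddr=57: (1,3) in TLB -> HIT
vaddr=86: (2,2) not in TLB -> MISS, insert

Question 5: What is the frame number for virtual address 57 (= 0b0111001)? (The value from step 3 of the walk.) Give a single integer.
vaddr = 57: l1_idx=1, l2_idx=3
L1[1] = 0; L2[0][3] = 8

Answer: 8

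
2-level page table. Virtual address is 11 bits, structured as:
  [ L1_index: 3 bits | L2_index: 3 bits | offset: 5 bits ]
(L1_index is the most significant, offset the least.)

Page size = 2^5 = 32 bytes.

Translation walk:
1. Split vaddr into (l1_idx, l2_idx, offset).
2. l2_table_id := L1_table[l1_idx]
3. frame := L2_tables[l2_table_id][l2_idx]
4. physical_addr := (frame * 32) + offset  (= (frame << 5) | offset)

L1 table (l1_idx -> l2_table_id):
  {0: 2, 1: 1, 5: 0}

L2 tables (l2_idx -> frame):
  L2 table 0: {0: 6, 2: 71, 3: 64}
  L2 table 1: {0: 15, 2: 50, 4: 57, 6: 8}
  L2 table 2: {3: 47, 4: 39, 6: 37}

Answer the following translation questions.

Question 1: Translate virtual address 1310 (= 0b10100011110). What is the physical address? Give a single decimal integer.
Answer: 222

Derivation:
vaddr = 1310 = 0b10100011110
Split: l1_idx=5, l2_idx=0, offset=30
L1[5] = 0
L2[0][0] = 6
paddr = 6 * 32 + 30 = 222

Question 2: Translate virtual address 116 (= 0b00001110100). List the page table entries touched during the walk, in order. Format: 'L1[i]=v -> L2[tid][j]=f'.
Answer: L1[0]=2 -> L2[2][3]=47

Derivation:
vaddr = 116 = 0b00001110100
Split: l1_idx=0, l2_idx=3, offset=20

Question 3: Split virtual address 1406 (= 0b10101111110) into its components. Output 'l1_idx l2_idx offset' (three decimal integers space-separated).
Answer: 5 3 30

Derivation:
vaddr = 1406 = 0b10101111110
  top 3 bits -> l1_idx = 5
  next 3 bits -> l2_idx = 3
  bottom 5 bits -> offset = 30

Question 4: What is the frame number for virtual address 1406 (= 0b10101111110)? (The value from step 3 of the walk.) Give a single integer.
Answer: 64

Derivation:
vaddr = 1406: l1_idx=5, l2_idx=3
L1[5] = 0; L2[0][3] = 64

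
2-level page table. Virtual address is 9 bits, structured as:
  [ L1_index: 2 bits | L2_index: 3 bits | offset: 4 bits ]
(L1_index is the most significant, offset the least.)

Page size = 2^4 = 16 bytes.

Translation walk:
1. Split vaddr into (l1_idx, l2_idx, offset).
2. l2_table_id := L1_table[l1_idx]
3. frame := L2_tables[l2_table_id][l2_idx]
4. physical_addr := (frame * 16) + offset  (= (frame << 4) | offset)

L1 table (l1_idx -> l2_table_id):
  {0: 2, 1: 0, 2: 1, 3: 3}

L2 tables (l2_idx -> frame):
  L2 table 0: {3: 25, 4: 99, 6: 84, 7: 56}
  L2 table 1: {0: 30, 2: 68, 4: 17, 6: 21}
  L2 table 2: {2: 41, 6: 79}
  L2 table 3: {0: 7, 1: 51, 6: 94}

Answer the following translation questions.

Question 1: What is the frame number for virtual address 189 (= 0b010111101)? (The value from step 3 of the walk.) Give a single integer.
Answer: 25

Derivation:
vaddr = 189: l1_idx=1, l2_idx=3
L1[1] = 0; L2[0][3] = 25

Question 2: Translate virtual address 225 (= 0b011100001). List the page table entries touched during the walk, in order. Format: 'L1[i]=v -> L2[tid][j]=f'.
vaddr = 225 = 0b011100001
Split: l1_idx=1, l2_idx=6, offset=1

Answer: L1[1]=0 -> L2[0][6]=84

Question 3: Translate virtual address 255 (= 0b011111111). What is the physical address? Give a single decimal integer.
vaddr = 255 = 0b011111111
Split: l1_idx=1, l2_idx=7, offset=15
L1[1] = 0
L2[0][7] = 56
paddr = 56 * 16 + 15 = 911

Answer: 911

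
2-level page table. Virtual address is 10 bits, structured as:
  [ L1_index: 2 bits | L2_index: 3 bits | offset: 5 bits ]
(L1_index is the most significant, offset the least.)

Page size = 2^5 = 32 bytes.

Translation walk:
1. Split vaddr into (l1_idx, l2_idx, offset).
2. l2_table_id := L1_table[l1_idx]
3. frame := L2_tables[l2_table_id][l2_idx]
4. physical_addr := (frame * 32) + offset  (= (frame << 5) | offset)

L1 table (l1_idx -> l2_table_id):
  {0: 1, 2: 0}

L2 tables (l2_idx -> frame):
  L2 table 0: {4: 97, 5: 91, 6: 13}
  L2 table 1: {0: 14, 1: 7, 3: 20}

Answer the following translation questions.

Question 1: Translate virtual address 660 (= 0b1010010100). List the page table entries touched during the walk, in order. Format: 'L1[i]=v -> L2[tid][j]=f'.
vaddr = 660 = 0b1010010100
Split: l1_idx=2, l2_idx=4, offset=20

Answer: L1[2]=0 -> L2[0][4]=97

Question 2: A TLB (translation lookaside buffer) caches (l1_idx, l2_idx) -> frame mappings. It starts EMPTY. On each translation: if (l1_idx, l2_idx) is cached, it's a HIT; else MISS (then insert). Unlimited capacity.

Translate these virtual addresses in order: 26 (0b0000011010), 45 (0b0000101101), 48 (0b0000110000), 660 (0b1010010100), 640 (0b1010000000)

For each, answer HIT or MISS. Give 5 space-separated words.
Answer: MISS MISS HIT MISS HIT

Derivation:
vaddr=26: (0,0) not in TLB -> MISS, insert
vaddr=45: (0,1) not in TLB -> MISS, insert
vaddr=48: (0,1) in TLB -> HIT
vaddr=660: (2,4) not in TLB -> MISS, insert
vaddr=640: (2,4) in TLB -> HIT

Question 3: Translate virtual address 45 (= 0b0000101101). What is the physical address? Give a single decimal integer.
vaddr = 45 = 0b0000101101
Split: l1_idx=0, l2_idx=1, offset=13
L1[0] = 1
L2[1][1] = 7
paddr = 7 * 32 + 13 = 237

Answer: 237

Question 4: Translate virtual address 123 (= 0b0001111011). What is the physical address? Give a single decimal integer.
Answer: 667

Derivation:
vaddr = 123 = 0b0001111011
Split: l1_idx=0, l2_idx=3, offset=27
L1[0] = 1
L2[1][3] = 20
paddr = 20 * 32 + 27 = 667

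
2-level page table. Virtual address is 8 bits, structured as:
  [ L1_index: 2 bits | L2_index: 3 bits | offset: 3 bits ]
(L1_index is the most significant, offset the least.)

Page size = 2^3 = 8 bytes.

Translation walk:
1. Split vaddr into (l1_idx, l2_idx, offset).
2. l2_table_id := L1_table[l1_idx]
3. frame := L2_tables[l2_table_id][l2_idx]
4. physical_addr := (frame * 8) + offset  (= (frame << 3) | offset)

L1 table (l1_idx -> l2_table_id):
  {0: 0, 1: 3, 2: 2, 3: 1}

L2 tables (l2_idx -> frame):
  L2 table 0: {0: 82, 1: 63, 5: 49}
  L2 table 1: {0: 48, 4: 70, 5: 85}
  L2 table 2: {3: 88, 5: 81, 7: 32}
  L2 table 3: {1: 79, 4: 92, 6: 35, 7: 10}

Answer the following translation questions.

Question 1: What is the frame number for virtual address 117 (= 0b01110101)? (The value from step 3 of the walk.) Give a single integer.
Answer: 35

Derivation:
vaddr = 117: l1_idx=1, l2_idx=6
L1[1] = 3; L2[3][6] = 35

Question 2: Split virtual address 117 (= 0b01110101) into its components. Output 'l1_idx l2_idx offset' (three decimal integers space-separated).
Answer: 1 6 5

Derivation:
vaddr = 117 = 0b01110101
  top 2 bits -> l1_idx = 1
  next 3 bits -> l2_idx = 6
  bottom 3 bits -> offset = 5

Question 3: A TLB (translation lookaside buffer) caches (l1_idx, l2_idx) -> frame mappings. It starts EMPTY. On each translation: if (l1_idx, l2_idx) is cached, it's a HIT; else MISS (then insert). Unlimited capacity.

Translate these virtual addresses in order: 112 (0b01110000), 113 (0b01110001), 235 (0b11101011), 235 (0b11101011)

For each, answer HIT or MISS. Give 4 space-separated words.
vaddr=112: (1,6) not in TLB -> MISS, insert
vaddr=113: (1,6) in TLB -> HIT
vaddr=235: (3,5) not in TLB -> MISS, insert
vaddr=235: (3,5) in TLB -> HIT

Answer: MISS HIT MISS HIT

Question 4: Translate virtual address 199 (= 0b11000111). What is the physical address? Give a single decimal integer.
Answer: 391

Derivation:
vaddr = 199 = 0b11000111
Split: l1_idx=3, l2_idx=0, offset=7
L1[3] = 1
L2[1][0] = 48
paddr = 48 * 8 + 7 = 391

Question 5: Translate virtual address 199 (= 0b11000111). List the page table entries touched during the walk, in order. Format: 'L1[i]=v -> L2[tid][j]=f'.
vaddr = 199 = 0b11000111
Split: l1_idx=3, l2_idx=0, offset=7

Answer: L1[3]=1 -> L2[1][0]=48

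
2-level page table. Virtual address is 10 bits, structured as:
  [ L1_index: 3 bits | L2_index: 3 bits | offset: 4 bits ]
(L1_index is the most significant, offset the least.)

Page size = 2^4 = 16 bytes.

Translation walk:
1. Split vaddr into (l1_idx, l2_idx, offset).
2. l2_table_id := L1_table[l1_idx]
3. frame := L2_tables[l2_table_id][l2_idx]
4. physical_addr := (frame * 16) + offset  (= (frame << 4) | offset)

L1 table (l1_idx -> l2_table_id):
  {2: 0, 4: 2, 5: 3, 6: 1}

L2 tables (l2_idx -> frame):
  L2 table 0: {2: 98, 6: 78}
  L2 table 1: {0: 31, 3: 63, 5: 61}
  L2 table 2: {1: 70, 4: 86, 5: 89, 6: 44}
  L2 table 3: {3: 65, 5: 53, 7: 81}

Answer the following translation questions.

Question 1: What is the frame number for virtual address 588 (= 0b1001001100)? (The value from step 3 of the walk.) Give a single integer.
Answer: 86

Derivation:
vaddr = 588: l1_idx=4, l2_idx=4
L1[4] = 2; L2[2][4] = 86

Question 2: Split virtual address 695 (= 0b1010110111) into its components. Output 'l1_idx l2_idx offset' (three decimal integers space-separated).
Answer: 5 3 7

Derivation:
vaddr = 695 = 0b1010110111
  top 3 bits -> l1_idx = 5
  next 3 bits -> l2_idx = 3
  bottom 4 bits -> offset = 7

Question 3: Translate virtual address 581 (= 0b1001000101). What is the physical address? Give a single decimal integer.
vaddr = 581 = 0b1001000101
Split: l1_idx=4, l2_idx=4, offset=5
L1[4] = 2
L2[2][4] = 86
paddr = 86 * 16 + 5 = 1381

Answer: 1381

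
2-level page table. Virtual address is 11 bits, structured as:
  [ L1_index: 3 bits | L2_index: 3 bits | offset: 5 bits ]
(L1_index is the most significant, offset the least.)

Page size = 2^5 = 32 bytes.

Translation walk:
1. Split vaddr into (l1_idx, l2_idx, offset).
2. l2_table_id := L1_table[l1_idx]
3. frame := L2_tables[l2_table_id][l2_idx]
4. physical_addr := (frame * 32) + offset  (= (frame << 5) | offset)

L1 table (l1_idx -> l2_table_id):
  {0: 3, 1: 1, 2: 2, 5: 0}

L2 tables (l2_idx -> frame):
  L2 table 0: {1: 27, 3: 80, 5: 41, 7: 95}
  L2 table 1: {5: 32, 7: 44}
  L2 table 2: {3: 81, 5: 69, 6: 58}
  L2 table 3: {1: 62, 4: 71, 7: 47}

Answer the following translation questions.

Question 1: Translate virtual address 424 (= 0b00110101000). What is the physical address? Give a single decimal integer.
Answer: 1032

Derivation:
vaddr = 424 = 0b00110101000
Split: l1_idx=1, l2_idx=5, offset=8
L1[1] = 1
L2[1][5] = 32
paddr = 32 * 32 + 8 = 1032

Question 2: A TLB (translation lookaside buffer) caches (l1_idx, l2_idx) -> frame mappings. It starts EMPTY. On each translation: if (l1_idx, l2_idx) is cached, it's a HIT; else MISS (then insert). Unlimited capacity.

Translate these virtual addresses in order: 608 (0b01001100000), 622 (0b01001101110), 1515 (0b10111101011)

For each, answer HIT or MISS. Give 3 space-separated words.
vaddr=608: (2,3) not in TLB -> MISS, insert
vaddr=622: (2,3) in TLB -> HIT
vaddr=1515: (5,7) not in TLB -> MISS, insert

Answer: MISS HIT MISS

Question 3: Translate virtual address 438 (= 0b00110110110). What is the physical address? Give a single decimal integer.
vaddr = 438 = 0b00110110110
Split: l1_idx=1, l2_idx=5, offset=22
L1[1] = 1
L2[1][5] = 32
paddr = 32 * 32 + 22 = 1046

Answer: 1046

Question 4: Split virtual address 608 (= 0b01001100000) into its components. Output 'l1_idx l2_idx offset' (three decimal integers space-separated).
vaddr = 608 = 0b01001100000
  top 3 bits -> l1_idx = 2
  next 3 bits -> l2_idx = 3
  bottom 5 bits -> offset = 0

Answer: 2 3 0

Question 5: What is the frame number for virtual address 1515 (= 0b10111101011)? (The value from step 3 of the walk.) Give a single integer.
vaddr = 1515: l1_idx=5, l2_idx=7
L1[5] = 0; L2[0][7] = 95

Answer: 95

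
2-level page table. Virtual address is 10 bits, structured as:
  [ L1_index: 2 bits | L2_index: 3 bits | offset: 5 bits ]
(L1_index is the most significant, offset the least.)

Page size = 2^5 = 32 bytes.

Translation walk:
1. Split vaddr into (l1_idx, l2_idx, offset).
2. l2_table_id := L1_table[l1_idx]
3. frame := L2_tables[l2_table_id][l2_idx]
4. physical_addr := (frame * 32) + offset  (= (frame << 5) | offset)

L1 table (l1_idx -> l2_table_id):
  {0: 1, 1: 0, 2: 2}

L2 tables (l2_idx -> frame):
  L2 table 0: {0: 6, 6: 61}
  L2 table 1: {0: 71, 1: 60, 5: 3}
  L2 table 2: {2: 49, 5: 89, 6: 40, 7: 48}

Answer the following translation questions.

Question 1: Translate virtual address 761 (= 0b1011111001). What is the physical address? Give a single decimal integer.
vaddr = 761 = 0b1011111001
Split: l1_idx=2, l2_idx=7, offset=25
L1[2] = 2
L2[2][7] = 48
paddr = 48 * 32 + 25 = 1561

Answer: 1561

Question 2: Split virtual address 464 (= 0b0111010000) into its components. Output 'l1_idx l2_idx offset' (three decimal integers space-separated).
vaddr = 464 = 0b0111010000
  top 2 bits -> l1_idx = 1
  next 3 bits -> l2_idx = 6
  bottom 5 bits -> offset = 16

Answer: 1 6 16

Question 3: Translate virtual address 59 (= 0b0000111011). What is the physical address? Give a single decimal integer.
vaddr = 59 = 0b0000111011
Split: l1_idx=0, l2_idx=1, offset=27
L1[0] = 1
L2[1][1] = 60
paddr = 60 * 32 + 27 = 1947

Answer: 1947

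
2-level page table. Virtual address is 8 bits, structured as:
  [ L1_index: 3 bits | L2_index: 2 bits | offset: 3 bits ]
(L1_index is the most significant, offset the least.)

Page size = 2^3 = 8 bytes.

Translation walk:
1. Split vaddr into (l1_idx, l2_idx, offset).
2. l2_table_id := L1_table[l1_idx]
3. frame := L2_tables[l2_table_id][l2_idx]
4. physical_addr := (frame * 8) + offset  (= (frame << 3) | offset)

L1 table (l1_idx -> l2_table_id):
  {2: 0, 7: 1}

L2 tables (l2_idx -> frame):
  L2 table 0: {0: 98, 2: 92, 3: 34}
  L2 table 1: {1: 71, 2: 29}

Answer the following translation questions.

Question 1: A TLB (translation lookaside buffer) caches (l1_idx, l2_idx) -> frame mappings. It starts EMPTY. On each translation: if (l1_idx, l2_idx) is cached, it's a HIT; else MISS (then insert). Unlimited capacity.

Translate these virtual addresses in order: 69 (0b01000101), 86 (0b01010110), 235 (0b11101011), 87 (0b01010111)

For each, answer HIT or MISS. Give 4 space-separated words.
vaddr=69: (2,0) not in TLB -> MISS, insert
vaddr=86: (2,2) not in TLB -> MISS, insert
vaddr=235: (7,1) not in TLB -> MISS, insert
vaddr=87: (2,2) in TLB -> HIT

Answer: MISS MISS MISS HIT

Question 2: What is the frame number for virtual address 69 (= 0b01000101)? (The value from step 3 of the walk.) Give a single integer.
vaddr = 69: l1_idx=2, l2_idx=0
L1[2] = 0; L2[0][0] = 98

Answer: 98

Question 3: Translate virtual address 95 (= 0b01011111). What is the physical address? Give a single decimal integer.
Answer: 279

Derivation:
vaddr = 95 = 0b01011111
Split: l1_idx=2, l2_idx=3, offset=7
L1[2] = 0
L2[0][3] = 34
paddr = 34 * 8 + 7 = 279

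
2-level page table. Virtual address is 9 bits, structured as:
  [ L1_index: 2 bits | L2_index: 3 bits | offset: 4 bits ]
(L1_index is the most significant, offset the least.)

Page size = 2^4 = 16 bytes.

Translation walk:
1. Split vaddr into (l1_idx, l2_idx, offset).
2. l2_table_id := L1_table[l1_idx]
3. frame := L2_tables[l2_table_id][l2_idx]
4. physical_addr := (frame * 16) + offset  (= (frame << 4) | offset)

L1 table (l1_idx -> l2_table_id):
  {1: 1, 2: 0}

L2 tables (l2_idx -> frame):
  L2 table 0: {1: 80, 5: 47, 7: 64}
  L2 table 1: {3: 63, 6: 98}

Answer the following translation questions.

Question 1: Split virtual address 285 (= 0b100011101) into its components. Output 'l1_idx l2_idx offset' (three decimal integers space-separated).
Answer: 2 1 13

Derivation:
vaddr = 285 = 0b100011101
  top 2 bits -> l1_idx = 2
  next 3 bits -> l2_idx = 1
  bottom 4 bits -> offset = 13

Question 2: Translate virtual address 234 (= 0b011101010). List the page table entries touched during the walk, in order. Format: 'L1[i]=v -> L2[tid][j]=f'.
vaddr = 234 = 0b011101010
Split: l1_idx=1, l2_idx=6, offset=10

Answer: L1[1]=1 -> L2[1][6]=98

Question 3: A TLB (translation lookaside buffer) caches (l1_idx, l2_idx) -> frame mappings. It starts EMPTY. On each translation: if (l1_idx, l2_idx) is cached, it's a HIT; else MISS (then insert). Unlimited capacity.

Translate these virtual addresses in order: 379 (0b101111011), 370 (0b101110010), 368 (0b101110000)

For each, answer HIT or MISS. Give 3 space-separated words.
Answer: MISS HIT HIT

Derivation:
vaddr=379: (2,7) not in TLB -> MISS, insert
vaddr=370: (2,7) in TLB -> HIT
vaddr=368: (2,7) in TLB -> HIT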